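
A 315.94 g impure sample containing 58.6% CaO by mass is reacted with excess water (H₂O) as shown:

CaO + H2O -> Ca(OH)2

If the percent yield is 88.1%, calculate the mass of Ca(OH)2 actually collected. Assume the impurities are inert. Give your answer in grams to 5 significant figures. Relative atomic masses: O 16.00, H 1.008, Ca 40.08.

215.51 g

Pure CaO available = 315.94 g × 0.586 = 185.141 g.
M(CaO) = 40.08 + 16.00 = 56.08 g/mol.
M(Ca(OH)2) = 40.08 + 2(16.00) + 2(1.008) = 74.096 g/mol.
n(CaO) = 185.141 g / 56.08 g/mol = 3.30137 mol.
From the equation the CaO:Ca(OH)2 mole ratio is 1:1, so n(Ca(OH)2) = 3.30137 × 1/1 = 3.30137 mol.
Mass of Ca(OH)2 = 3.30137 mol × 74.096 g/mol = 244.618 g.
Actual mass collected = 244.618 g × 0.881 = 215.509 g.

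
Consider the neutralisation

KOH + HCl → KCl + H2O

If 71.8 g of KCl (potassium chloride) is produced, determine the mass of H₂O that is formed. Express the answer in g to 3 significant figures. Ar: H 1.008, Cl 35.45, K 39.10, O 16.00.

M(KCl) = 39.10 + 35.45 = 74.55 g/mol.
M(H2O) = 2(1.008) + 16.00 = 18.016 g/mol.
n(KCl) = 71.80 g / 74.55 g/mol = 0.9631 mol.
From the equation the KCl:H2O mole ratio is 1:1, so n(H2O) = 0.9631 × 1/1 = 0.9631 mol.
Mass of H2O = 0.9631 mol × 18.016 g/mol = 17.35 g.

17.4 g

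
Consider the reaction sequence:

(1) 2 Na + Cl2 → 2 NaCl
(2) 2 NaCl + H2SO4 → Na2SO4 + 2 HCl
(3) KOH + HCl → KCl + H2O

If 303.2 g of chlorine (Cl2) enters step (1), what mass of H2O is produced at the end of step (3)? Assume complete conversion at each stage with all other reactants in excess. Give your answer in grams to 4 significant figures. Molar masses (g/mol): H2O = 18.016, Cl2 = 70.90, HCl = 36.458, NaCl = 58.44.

154.1 g

n(Cl2) = 303.2 / 70.90 = 4.2764 mol.
Reaction (1): Cl2→NaCl ratio 1:2 ⇒ n(NaCl) = 8.5529 mol.
Reaction (2): NaCl→HCl ratio 2:2 ⇒ n(HCl) = 8.5529 mol.
Reaction (3): HCl→H2O ratio 1:1 ⇒ n(H2O) = 8.5529 mol.
Mass of H2O = 8.5529 × 18.016 = 154.09 g.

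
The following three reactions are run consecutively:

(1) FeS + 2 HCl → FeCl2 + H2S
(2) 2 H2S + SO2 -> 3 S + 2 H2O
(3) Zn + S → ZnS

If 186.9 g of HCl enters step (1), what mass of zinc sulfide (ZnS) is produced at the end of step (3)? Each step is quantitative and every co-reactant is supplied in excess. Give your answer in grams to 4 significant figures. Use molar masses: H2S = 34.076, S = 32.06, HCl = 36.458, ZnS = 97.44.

374.6 g

n(HCl) = 186.9 / 36.458 = 5.1264 mol.
Reaction (1): HCl→H2S ratio 2:1 ⇒ n(H2S) = 2.5632 mol.
Reaction (2): H2S→S ratio 2:3 ⇒ n(S) = 3.8448 mol.
Reaction (3): S→ZnS ratio 1:1 ⇒ n(ZnS) = 3.8448 mol.
Mass of ZnS = 3.8448 × 97.44 = 374.64 g.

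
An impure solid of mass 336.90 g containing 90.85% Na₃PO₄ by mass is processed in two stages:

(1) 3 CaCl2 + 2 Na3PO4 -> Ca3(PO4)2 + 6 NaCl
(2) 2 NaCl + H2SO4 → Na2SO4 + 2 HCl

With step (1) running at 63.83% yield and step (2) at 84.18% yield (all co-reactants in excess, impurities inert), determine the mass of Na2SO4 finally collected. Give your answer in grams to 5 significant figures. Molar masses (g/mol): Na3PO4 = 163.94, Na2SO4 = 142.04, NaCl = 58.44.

213.74 g

Pure Na3PO4 = 336.90 × 0.9085 = 306.074 g.
n(Na3PO4) = 306.074 / 163.94 = 1.86699 mol.
Step 1 (Na3PO4:NaCl = 2:6): theoretical n(NaCl) = 5.60096 mol; at 63.83% yield, n(NaCl) = 3.57509 mol.
Step 2 (NaCl:Na2SO4 = 2:1): theoretical n(Na2SO4) = 1.78755 mol, so theoretical mass = 1.78755 × 142.04 = 253.903 g.
At 84.18% yield, actual mass of Na2SO4 = 253.903 × 0.8418 = 213.736 g.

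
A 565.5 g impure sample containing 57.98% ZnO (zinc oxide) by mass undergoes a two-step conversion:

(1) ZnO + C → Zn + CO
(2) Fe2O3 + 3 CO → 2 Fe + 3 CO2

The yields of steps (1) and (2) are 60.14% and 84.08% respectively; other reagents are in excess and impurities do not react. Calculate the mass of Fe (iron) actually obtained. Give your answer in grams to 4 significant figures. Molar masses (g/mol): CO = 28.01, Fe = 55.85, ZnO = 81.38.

Pure ZnO = 565.5 × 0.5798 = 327.88 g.
n(ZnO) = 327.88 / 81.38 = 4.0290 mol.
Step 1 (ZnO:CO = 1:1): theoretical n(CO) = 4.0290 mol; at 60.14% yield, n(CO) = 2.4230 mol.
Step 2 (CO:Fe = 3:2): theoretical n(Fe) = 1.6153 mol, so theoretical mass = 1.6153 × 55.85 = 90.217 g.
At 84.08% yield, actual mass of Fe = 90.217 × 0.8408 = 75.854 g.

75.85 g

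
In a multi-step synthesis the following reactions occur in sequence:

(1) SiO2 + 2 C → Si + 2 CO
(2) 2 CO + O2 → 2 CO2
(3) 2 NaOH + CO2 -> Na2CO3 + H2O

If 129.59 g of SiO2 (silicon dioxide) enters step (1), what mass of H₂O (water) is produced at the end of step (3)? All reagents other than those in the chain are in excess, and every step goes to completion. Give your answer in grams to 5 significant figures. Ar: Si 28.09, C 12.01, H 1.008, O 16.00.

M(SiO2) = 28.09 + 2(16.00) = 60.09 g/mol.
M(H2O) = 2(1.008) + 16.00 = 18.016 g/mol.
n(SiO2) = 129.59 / 60.09 = 2.15660 mol.
Reaction (1): SiO2→CO ratio 1:2 ⇒ n(CO) = 4.31320 mol.
Reaction (2): CO→CO2 ratio 2:2 ⇒ n(CO2) = 4.31320 mol.
Reaction (3): CO2→H2O ratio 1:1 ⇒ n(H2O) = 4.31320 mol.
Mass of H2O = 4.31320 × 18.016 = 77.7066 g.

77.707 g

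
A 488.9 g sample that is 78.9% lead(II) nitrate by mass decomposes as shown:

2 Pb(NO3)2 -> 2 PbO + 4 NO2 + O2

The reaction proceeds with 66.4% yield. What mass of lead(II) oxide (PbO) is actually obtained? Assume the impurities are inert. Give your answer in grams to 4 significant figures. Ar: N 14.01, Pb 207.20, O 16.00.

Pure Pb(NO3)2 available = 488.9 g × 0.789 = 385.74 g.
M(Pb(NO3)2) = 207.20 + 2(14.01) + 6(16.00) = 331.22 g/mol.
M(PbO) = 207.20 + 16.00 = 223.20 g/mol.
n(Pb(NO3)2) = 385.74 g / 331.22 g/mol = 1.1646 mol.
From the equation the Pb(NO3)2:PbO mole ratio is 2:2, so n(PbO) = 1.1646 × 2/2 = 1.1646 mol.
Mass of PbO = 1.1646 mol × 223.20 g/mol = 259.94 g.
Actual mass collected = 259.94 g × 0.664 = 172.60 g.

172.6 g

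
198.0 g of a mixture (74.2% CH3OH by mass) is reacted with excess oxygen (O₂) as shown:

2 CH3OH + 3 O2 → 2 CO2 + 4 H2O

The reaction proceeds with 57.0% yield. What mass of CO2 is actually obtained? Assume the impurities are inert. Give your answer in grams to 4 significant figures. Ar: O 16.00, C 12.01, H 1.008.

115.0 g

Pure CH3OH available = 198.0 g × 0.742 = 146.92 g.
M(CH3OH) = 12.01 + 4(1.008) + 16.00 = 32.042 g/mol.
M(CO2) = 12.01 + 2(16.00) = 44.01 g/mol.
n(CH3OH) = 146.92 g / 32.042 g/mol = 4.5851 mol.
From the equation the CH3OH:CO2 mole ratio is 2:2, so n(CO2) = 4.5851 × 2/2 = 4.5851 mol.
Mass of CO2 = 4.5851 mol × 44.01 g/mol = 201.79 g.
Actual mass collected = 201.79 g × 0.570 = 115.02 g.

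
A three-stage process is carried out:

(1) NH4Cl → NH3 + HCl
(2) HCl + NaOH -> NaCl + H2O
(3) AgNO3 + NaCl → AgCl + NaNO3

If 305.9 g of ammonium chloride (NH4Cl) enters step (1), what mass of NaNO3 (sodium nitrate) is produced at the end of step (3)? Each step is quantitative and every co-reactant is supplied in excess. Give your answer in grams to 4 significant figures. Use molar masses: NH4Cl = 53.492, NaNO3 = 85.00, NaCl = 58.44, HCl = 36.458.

n(NH4Cl) = 305.9 / 53.492 = 5.7186 mol.
Reaction (1): NH4Cl→HCl ratio 1:1 ⇒ n(HCl) = 5.7186 mol.
Reaction (2): HCl→NaCl ratio 1:1 ⇒ n(NaCl) = 5.7186 mol.
Reaction (3): NaCl→NaNO3 ratio 1:1 ⇒ n(NaNO3) = 5.7186 mol.
Mass of NaNO3 = 5.7186 × 85.00 = 486.08 g.

486.1 g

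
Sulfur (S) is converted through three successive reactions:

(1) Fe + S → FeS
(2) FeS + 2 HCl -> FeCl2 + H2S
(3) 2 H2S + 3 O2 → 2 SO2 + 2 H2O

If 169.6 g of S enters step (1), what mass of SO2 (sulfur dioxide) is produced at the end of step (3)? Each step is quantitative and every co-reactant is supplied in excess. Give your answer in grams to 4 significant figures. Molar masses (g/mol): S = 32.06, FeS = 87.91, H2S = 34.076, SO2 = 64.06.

338.9 g

n(S) = 169.6 / 32.06 = 5.2901 mol.
Reaction (1): S→FeS ratio 1:1 ⇒ n(FeS) = 5.2901 mol.
Reaction (2): FeS→H2S ratio 1:1 ⇒ n(H2S) = 5.2901 mol.
Reaction (3): H2S→SO2 ratio 2:2 ⇒ n(SO2) = 5.2901 mol.
Mass of SO2 = 5.2901 × 64.06 = 338.88 g.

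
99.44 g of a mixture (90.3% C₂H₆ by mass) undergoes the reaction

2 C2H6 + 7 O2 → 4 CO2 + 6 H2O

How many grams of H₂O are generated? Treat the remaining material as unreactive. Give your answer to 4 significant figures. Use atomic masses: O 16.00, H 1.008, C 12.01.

Mass of pure C2H6 = 99.44 g × 0.903 = 89.794 g.
M(C2H6) = 2(12.01) + 6(1.008) = 30.068 g/mol.
M(H2O) = 2(1.008) + 16.00 = 18.016 g/mol.
n(C2H6) = 89.794 g / 30.068 g/mol = 2.9864 mol.
From the equation the C2H6:H2O mole ratio is 2:6, so n(H2O) = 2.9864 × 6/2 = 8.9591 mol.
Mass of H2O = 8.9591 mol × 18.016 g/mol = 161.41 g.

161.4 g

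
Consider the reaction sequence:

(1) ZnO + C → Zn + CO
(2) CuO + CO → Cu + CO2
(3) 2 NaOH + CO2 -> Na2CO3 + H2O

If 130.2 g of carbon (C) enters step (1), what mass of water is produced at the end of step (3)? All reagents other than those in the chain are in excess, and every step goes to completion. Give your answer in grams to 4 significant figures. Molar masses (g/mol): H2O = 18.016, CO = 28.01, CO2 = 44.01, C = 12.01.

195.3 g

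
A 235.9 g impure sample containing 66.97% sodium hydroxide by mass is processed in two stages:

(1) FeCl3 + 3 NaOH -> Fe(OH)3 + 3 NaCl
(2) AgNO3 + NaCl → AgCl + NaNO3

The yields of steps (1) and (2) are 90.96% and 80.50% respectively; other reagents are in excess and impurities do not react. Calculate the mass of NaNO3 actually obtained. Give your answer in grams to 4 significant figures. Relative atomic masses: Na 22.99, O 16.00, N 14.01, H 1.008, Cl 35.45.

245.8 g

Pure NaOH = 235.9 × 0.6697 = 157.98 g.
M(NaOH) = 22.99 + 16.00 + 1.008 = 39.998 g/mol.
M(NaNO3) = 22.99 + 14.01 + 3(16.00) = 85.00 g/mol.
n(NaOH) = 157.98 / 39.998 = 3.9498 mol.
Step 1 (NaOH:NaCl = 3:3): theoretical n(NaCl) = 3.9498 mol; at 90.96% yield, n(NaCl) = 3.5927 mol.
Step 2 (NaCl:NaNO3 = 1:1): theoretical n(NaNO3) = 3.5927 mol, so theoretical mass = 3.5927 × 85.00 = 305.38 g.
At 80.50% yield, actual mass of NaNO3 = 305.38 × 0.8050 = 245.83 g.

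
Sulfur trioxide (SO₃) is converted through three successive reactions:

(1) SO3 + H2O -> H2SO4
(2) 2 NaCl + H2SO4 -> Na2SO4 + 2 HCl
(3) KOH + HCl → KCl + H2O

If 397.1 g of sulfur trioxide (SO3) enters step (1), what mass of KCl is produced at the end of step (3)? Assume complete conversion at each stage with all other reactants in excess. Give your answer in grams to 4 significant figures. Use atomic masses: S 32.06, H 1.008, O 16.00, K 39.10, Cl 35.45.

M(SO3) = 32.06 + 3(16.00) = 80.06 g/mol.
M(KCl) = 39.10 + 35.45 = 74.55 g/mol.
n(SO3) = 397.1 / 80.06 = 4.9600 mol.
Reaction (1): SO3→H2SO4 ratio 1:1 ⇒ n(H2SO4) = 4.9600 mol.
Reaction (2): H2SO4→HCl ratio 1:2 ⇒ n(HCl) = 9.9201 mol.
Reaction (3): HCl→KCl ratio 1:1 ⇒ n(KCl) = 9.9201 mol.
Mass of KCl = 9.9201 × 74.55 = 739.54 g.

739.5 g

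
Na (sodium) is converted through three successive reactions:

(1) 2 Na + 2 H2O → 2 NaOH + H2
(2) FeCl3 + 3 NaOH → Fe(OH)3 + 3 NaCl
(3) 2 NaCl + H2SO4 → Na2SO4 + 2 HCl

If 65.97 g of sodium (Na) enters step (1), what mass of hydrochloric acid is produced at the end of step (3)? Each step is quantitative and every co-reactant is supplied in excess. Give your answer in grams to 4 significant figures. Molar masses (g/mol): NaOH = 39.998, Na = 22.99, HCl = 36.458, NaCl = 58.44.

104.6 g

n(Na) = 65.97 / 22.99 = 2.8695 mol.
Reaction (1): Na→NaOH ratio 2:2 ⇒ n(NaOH) = 2.8695 mol.
Reaction (2): NaOH→NaCl ratio 3:3 ⇒ n(NaCl) = 2.8695 mol.
Reaction (3): NaCl→HCl ratio 2:2 ⇒ n(HCl) = 2.8695 mol.
Mass of HCl = 2.8695 × 36.458 = 104.62 g.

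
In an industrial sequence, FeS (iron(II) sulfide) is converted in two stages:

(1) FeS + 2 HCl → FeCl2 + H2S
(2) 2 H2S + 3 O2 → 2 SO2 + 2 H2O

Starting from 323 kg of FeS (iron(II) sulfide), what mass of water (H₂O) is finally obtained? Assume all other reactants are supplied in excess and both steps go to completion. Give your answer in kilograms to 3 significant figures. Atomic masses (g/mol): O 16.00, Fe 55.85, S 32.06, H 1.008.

M(FeS) = 55.85 + 32.06 = 87.91 g/mol.
M(H2O) = 2(1.008) + 16.00 = 18.016 g/mol.
323 kg = 323000 g.
n(FeS) = 323000 / 87.91 = 3674 mol.
Step 1 gives a 1:1 ratio of FeS to H2S, so n(H2S) = 3674 mol.
In step 2 the H2S:H2O ratio is 2:2, so n(H2O) = 3674 mol.
Mass of H2O = 3674 × 18.016 = 66190 g = 66.2 kg.

66.2 kg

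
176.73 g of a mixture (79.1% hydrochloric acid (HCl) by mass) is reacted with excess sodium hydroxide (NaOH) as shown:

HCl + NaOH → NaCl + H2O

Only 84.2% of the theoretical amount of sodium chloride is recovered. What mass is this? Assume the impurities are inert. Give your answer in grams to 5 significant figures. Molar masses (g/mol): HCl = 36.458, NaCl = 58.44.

Pure HCl available = 176.73 g × 0.791 = 139.793 g.
n(HCl) = 139.793 g / 36.458 g/mol = 3.83437 mol.
From the equation the HCl:NaCl mole ratio is 1:1, so n(NaCl) = 3.83437 × 1/1 = 3.83437 mol.
Mass of NaCl = 3.83437 mol × 58.44 g/mol = 224.081 g.
Actual mass collected = 224.081 g × 0.842 = 188.676 g.

188.68 g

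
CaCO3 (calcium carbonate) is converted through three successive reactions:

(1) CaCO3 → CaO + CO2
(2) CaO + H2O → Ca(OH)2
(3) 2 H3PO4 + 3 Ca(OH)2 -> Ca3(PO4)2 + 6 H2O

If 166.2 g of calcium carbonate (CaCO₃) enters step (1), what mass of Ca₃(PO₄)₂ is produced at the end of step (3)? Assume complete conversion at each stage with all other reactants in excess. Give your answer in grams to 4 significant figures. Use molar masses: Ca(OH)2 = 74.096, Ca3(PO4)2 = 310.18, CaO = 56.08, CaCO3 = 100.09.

n(CaCO3) = 166.2 / 100.09 = 1.6605 mol.
Reaction (1): CaCO3→CaO ratio 1:1 ⇒ n(CaO) = 1.6605 mol.
Reaction (2): CaO→Ca(OH)2 ratio 1:1 ⇒ n(Ca(OH)2) = 1.6605 mol.
Reaction (3): Ca(OH)2→Ca3(PO4)2 ratio 3:1 ⇒ n(Ca3(PO4)2) = 0.55350 mol.
Mass of Ca3(PO4)2 = 0.55350 × 310.18 = 171.69 g.

171.7 g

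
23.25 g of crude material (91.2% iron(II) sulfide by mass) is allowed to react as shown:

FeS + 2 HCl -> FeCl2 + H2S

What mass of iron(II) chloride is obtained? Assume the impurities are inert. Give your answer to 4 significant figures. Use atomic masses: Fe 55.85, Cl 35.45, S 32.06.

30.57 g

Mass of pure FeS = 23.25 g × 0.912 = 21.204 g.
M(FeS) = 55.85 + 32.06 = 87.91 g/mol.
M(FeCl2) = 55.85 + 2(35.45) = 126.75 g/mol.
n(FeS) = 21.204 g / 87.91 g/mol = 0.24120 mol.
From the equation the FeS:FeCl2 mole ratio is 1:1, so n(FeCl2) = 0.24120 × 1/1 = 0.24120 mol.
Mass of FeCl2 = 0.24120 mol × 126.75 g/mol = 30.572 g.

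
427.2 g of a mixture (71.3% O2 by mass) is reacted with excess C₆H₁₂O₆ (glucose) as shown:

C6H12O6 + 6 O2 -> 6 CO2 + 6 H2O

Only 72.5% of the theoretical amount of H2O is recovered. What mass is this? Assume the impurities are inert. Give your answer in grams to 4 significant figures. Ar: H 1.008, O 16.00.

Pure O2 available = 427.2 g × 0.713 = 304.59 g.
M(O2) = 2(16.00) = 32.00 g/mol.
M(H2O) = 2(1.008) + 16.00 = 18.016 g/mol.
n(O2) = 304.59 g / 32.00 g/mol = 9.5185 mol.
From the equation the O2:H2O mole ratio is 6:6, so n(H2O) = 9.5185 × 6/6 = 9.5185 mol.
Mass of H2O = 9.5185 mol × 18.016 g/mol = 171.49 g.
Actual mass collected = 171.49 g × 0.725 = 124.33 g.

124.3 g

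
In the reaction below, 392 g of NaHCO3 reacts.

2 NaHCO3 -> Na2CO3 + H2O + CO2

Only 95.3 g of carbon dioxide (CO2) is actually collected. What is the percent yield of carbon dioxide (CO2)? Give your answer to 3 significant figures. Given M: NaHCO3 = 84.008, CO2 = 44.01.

n(NaHCO3) = 392.0 g / 84.008 g/mol = 4.666 mol.
From the equation the NaHCO3:CO2 mole ratio is 2:1, so n(CO2) = 4.666 × 1/2 = 2.333 mol.
Mass of CO2 = 2.333 mol × 44.01 g/mol = 102.7 g.
This is the theoretical yield. Percent yield = 95.3 g / 102.7 g × 100% = 92.81%.

92.8 %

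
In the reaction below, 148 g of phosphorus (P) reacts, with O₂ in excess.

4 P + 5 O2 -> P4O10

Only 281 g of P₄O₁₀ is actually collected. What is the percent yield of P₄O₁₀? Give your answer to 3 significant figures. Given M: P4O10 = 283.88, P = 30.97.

82.9 %

n(P) = 148.0 g / 30.97 g/mol = 4.779 mol.
From the equation the P:P4O10 mole ratio is 4:1, so n(P4O10) = 4.779 × 1/4 = 1.195 mol.
Mass of P4O10 = 1.195 mol × 283.88 g/mol = 339.2 g.
This is the theoretical yield. Percent yield = 281 g / 339.2 g × 100% = 82.85%.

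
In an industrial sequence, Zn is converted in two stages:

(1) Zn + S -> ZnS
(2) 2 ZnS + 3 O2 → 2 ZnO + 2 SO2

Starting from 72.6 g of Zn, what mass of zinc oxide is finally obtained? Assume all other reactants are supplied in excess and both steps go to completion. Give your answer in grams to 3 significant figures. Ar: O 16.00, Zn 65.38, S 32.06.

90.4 g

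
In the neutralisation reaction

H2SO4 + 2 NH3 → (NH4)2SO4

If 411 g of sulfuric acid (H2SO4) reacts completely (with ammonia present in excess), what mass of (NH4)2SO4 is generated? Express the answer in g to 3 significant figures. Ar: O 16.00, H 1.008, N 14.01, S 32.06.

M(H2SO4) = 2(1.008) + 32.06 + 4(16.00) = 98.076 g/mol.
M((NH4)2SO4) = 2(14.01) + 8(1.008) + 32.06 + 4(16.00) = 132.144 g/mol.
n(H2SO4) = 411.0 g / 98.076 g/mol = 4.191 mol.
From the equation the H2SO4:(NH4)2SO4 mole ratio is 1:1, so n((NH4)2SO4) = 4.191 × 1/1 = 4.191 mol.
Mass of (NH4)2SO4 = 4.191 mol × 132.144 g/mol = 553.8 g.

554 g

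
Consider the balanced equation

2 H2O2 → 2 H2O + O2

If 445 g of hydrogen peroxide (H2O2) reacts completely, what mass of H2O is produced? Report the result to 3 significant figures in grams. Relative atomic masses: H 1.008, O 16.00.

236 g

M(H2O2) = 2(1.008) + 2(16.00) = 34.016 g/mol.
M(H2O) = 2(1.008) + 16.00 = 18.016 g/mol.
n(H2O2) = 445.0 g / 34.016 g/mol = 13.08 mol.
From the equation the H2O2:H2O mole ratio is 2:2, so n(H2O) = 13.08 × 2/2 = 13.08 mol.
Mass of H2O = 13.08 mol × 18.016 g/mol = 235.7 g.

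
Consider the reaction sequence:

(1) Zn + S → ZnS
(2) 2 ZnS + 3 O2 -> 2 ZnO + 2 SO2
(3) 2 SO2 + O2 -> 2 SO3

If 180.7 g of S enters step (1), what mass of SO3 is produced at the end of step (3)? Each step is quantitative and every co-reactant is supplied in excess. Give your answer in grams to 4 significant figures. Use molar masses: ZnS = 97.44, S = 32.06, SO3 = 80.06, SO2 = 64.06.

451.2 g

n(S) = 180.7 / 32.06 = 5.6363 mol.
Reaction (1): S→ZnS ratio 1:1 ⇒ n(ZnS) = 5.6363 mol.
Reaction (2): ZnS→SO2 ratio 2:2 ⇒ n(SO2) = 5.6363 mol.
Reaction (3): SO2→SO3 ratio 2:2 ⇒ n(SO3) = 5.6363 mol.
Mass of SO3 = 5.6363 × 80.06 = 451.24 g.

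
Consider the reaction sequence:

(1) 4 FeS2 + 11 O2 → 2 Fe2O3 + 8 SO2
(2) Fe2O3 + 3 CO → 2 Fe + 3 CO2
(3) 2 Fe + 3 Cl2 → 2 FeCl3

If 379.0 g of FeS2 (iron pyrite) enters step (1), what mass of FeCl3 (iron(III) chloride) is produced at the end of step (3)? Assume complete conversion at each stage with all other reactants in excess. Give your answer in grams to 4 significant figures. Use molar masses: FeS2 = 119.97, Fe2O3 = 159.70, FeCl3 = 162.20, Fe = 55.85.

n(FeS2) = 379.0 / 119.97 = 3.1591 mol.
Reaction (1): FeS2→Fe2O3 ratio 4:2 ⇒ n(Fe2O3) = 1.5796 mol.
Reaction (2): Fe2O3→Fe ratio 1:2 ⇒ n(Fe) = 3.1591 mol.
Reaction (3): Fe→FeCl3 ratio 2:2 ⇒ n(FeCl3) = 3.1591 mol.
Mass of FeCl3 = 3.1591 × 162.20 = 512.41 g.

512.4 g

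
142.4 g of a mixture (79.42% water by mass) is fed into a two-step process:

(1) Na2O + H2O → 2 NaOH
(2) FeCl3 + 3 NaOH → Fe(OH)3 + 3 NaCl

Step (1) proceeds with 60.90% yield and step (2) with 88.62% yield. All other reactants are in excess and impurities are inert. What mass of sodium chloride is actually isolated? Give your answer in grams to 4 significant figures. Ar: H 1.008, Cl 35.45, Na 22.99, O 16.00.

Pure H2O = 142.4 × 0.7942 = 113.09 g.
M(H2O) = 2(1.008) + 16.00 = 18.016 g/mol.
M(NaCl) = 22.99 + 35.45 = 58.44 g/mol.
n(H2O) = 113.09 / 18.016 = 6.2774 mol.
Step 1 (H2O:NaOH = 1:2): theoretical n(NaOH) = 12.555 mol; at 60.90% yield, n(NaOH) = 7.6459 mol.
Step 2 (NaOH:NaCl = 3:3): theoretical n(NaCl) = 7.6459 mol, so theoretical mass = 7.6459 × 58.44 = 446.83 g.
At 88.62% yield, actual mass of NaCl = 446.83 × 0.8862 = 395.98 g.

396.0 g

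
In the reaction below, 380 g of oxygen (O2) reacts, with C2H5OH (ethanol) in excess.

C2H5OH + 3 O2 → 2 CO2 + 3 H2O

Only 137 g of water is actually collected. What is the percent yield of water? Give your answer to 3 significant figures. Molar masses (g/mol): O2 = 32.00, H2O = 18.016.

n(O2) = 380.0 g / 32.00 g/mol = 11.88 mol.
From the equation the O2:H2O mole ratio is 3:3, so n(H2O) = 11.88 × 3/3 = 11.88 mol.
Mass of H2O = 11.88 mol × 18.016 g/mol = 213.9 g.
This is the theoretical yield. Percent yield = 137 g / 213.9 g × 100% = 64.04%.

64.0 %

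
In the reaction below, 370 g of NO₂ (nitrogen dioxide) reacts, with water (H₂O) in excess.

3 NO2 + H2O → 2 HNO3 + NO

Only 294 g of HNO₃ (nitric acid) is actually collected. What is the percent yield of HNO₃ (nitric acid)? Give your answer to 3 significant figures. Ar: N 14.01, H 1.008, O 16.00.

M(NO2) = 14.01 + 2(16.00) = 46.01 g/mol.
M(HNO3) = 1.008 + 14.01 + 3(16.00) = 63.018 g/mol.
n(NO2) = 370.0 g / 46.01 g/mol = 8.042 mol.
From the equation the NO2:HNO3 mole ratio is 3:2, so n(HNO3) = 8.042 × 2/3 = 5.361 mol.
Mass of HNO3 = 5.361 mol × 63.018 g/mol = 337.8 g.
This is the theoretical yield. Percent yield = 294 g / 337.8 g × 100% = 87.02%.

87.0 %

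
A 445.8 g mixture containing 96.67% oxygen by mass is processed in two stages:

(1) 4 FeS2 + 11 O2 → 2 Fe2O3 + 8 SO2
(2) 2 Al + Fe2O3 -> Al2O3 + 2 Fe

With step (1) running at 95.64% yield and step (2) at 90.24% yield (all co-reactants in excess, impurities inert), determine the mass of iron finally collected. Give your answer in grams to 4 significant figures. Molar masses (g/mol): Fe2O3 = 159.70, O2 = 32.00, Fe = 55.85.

236.1 g

Pure O2 = 445.8 × 0.9667 = 430.95 g.
n(O2) = 430.95 / 32.00 = 13.467 mol.
Step 1 (O2:Fe2O3 = 11:2): theoretical n(Fe2O3) = 2.4486 mol; at 95.64% yield, n(Fe2O3) = 2.3418 mol.
Step 2 (Fe2O3:Fe = 1:2): theoretical n(Fe) = 4.6837 mol, so theoretical mass = 4.6837 × 55.85 = 261.58 g.
At 90.24% yield, actual mass of Fe = 261.58 × 0.9024 = 236.05 g.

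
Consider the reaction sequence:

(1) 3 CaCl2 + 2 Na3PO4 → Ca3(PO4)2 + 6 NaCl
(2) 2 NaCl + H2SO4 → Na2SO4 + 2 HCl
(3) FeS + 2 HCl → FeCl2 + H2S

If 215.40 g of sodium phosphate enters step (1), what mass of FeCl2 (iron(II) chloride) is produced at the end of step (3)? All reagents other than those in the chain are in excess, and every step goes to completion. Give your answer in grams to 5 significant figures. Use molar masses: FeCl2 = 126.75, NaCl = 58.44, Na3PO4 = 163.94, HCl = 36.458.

249.80 g

n(Na3PO4) = 215.40 / 163.94 = 1.31390 mol.
Reaction (1): Na3PO4→NaCl ratio 2:6 ⇒ n(NaCl) = 3.94169 mol.
Reaction (2): NaCl→HCl ratio 2:2 ⇒ n(HCl) = 3.94169 mol.
Reaction (3): HCl→FeCl2 ratio 2:1 ⇒ n(FeCl2) = 1.97084 mol.
Mass of FeCl2 = 1.97084 × 126.75 = 249.804 g.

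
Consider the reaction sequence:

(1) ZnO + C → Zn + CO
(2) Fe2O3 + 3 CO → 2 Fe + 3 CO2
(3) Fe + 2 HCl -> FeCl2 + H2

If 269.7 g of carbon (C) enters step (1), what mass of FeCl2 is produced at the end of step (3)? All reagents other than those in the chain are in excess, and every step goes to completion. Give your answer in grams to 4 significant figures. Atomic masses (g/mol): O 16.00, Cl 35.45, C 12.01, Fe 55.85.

1898 g

M(C) = 12.01 g/mol.
M(FeCl2) = 55.85 + 2(35.45) = 126.75 g/mol.
n(C) = 269.7 / 12.01 = 22.456 mol.
Reaction (1): C→CO ratio 1:1 ⇒ n(CO) = 22.456 mol.
Reaction (2): CO→Fe ratio 3:2 ⇒ n(Fe) = 14.971 mol.
Reaction (3): Fe→FeCl2 ratio 1:1 ⇒ n(FeCl2) = 14.971 mol.
Mass of FeCl2 = 14.971 × 126.75 = 1897.6 g.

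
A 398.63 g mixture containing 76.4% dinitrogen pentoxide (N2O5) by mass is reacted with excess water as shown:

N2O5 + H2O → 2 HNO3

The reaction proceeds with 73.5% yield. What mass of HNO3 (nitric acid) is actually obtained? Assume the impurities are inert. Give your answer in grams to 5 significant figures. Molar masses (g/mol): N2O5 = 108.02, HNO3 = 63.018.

261.18 g

Pure N2O5 available = 398.63 g × 0.764 = 304.553 g.
n(N2O5) = 304.553 g / 108.02 g/mol = 2.81942 mol.
From the equation the N2O5:HNO3 mole ratio is 1:2, so n(HNO3) = 2.81942 × 2/1 = 5.63883 mol.
Mass of HNO3 = 5.63883 mol × 63.018 g/mol = 355.348 g.
Actual mass collected = 355.348 g × 0.735 = 261.181 g.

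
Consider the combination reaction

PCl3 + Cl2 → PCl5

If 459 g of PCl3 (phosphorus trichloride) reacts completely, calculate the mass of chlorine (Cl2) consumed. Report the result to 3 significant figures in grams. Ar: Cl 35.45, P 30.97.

237 g

M(PCl3) = 30.97 + 3(35.45) = 137.32 g/mol.
M(Cl2) = 2(35.45) = 70.90 g/mol.
n(PCl3) = 459.0 g / 137.32 g/mol = 3.343 mol.
From the equation the PCl3:Cl2 mole ratio is 1:1, so n(Cl2) = 3.343 × 1/1 = 3.343 mol.
Mass of Cl2 = 3.343 mol × 70.90 g/mol = 237.0 g.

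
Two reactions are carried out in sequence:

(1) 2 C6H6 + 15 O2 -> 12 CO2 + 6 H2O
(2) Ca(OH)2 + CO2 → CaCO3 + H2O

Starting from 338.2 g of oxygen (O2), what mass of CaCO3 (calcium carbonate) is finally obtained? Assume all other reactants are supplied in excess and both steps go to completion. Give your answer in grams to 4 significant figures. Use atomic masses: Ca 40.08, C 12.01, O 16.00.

846.3 g

M(O2) = 2(16.00) = 32.00 g/mol.
M(CaCO3) = 40.08 + 12.01 + 3(16.00) = 100.09 g/mol.
n(O2) = 338.20 / 32.00 = 10.569 mol.
Step 1 gives a 15:12 ratio of O2 to CO2, so n(CO2) = 8.4550 mol.
In step 2 the CO2:CaCO3 ratio is 1:1, so n(CaCO3) = 8.4550 mol.
Mass of CaCO3 = 8.4550 × 100.09 = 846.26 g.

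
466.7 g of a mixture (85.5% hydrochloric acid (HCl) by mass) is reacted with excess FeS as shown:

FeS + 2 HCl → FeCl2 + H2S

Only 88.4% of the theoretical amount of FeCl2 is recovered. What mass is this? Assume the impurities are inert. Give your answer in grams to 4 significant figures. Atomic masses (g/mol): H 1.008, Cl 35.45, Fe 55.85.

Pure HCl available = 466.7 g × 0.855 = 399.03 g.
M(HCl) = 1.008 + 35.45 = 36.458 g/mol.
M(FeCl2) = 55.85 + 2(35.45) = 126.75 g/mol.
n(HCl) = 399.03 g / 36.458 g/mol = 10.945 mol.
From the equation the HCl:FeCl2 mole ratio is 2:1, so n(FeCl2) = 10.945 × 1/2 = 5.4724 mol.
Mass of FeCl2 = 5.4724 mol × 126.75 g/mol = 693.63 g.
Actual mass collected = 693.63 g × 0.884 = 613.17 g.

613.2 g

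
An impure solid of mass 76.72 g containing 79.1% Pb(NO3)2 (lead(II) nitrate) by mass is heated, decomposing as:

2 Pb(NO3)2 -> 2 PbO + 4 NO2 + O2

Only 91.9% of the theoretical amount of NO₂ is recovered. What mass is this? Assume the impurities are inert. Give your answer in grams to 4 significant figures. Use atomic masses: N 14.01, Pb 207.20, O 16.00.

15.49 g

Pure Pb(NO3)2 available = 76.72 g × 0.791 = 60.686 g.
M(Pb(NO3)2) = 207.20 + 2(14.01) + 6(16.00) = 331.22 g/mol.
M(NO2) = 14.01 + 2(16.00) = 46.01 g/mol.
n(Pb(NO3)2) = 60.686 g / 331.22 g/mol = 0.18322 mol.
From the equation the Pb(NO3)2:NO2 mole ratio is 2:4, so n(NO2) = 0.18322 × 4/2 = 0.36644 mol.
Mass of NO2 = 0.36644 mol × 46.01 g/mol = 16.860 g.
Actual mass collected = 16.860 g × 0.919 = 15.494 g.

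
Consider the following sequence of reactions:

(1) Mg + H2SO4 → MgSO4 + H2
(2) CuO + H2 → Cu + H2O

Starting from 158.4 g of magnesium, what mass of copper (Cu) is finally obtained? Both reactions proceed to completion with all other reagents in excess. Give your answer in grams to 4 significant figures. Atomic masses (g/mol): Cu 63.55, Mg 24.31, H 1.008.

M(Mg) = 24.31 g/mol.
M(Cu) = 63.55 g/mol.
n(Mg) = 158.40 / 24.31 = 6.5158 mol.
Step 1 gives a 1:1 ratio of Mg to H2, so n(H2) = 6.5158 mol.
In step 2 the H2:Cu ratio is 1:1, so n(Cu) = 6.5158 mol.
Mass of Cu = 6.5158 × 63.55 = 414.08 g.

414.1 g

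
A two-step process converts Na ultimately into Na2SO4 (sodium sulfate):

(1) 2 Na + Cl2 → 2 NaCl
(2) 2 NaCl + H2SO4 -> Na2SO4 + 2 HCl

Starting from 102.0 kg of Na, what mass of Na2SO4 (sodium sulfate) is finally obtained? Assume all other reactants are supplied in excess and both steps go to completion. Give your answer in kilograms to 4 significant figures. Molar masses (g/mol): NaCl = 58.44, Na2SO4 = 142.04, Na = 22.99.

315.1 kg

102.0 kg = 102000 g.
n(Na) = 102000 / 22.99 = 4436.7 mol.
Step 1 gives a 2:2 ratio of Na to NaCl, so n(NaCl) = 4436.7 mol.
In step 2 the NaCl:Na2SO4 ratio is 2:1, so n(Na2SO4) = 2218.4 mol.
Mass of Na2SO4 = 2218.4 × 142.04 = 315100 g = 315.1 kg.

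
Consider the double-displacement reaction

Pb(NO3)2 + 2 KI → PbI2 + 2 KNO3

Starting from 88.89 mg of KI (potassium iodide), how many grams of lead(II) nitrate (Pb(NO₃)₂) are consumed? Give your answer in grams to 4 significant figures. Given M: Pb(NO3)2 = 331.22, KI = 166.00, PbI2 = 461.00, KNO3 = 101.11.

Convert: 88.89 mg = 0.088890 g.
n(KI) = 0.088890 g / 166.00 g/mol = 0.00053548 mol.
From the equation the KI:Pb(NO3)2 mole ratio is 2:1, so n(Pb(NO3)2) = 0.00053548 × 1/2 = 0.00026774 mol.
Mass of Pb(NO3)2 = 0.00026774 mol × 331.22 g/mol = 0.088681 g.

0.08868 g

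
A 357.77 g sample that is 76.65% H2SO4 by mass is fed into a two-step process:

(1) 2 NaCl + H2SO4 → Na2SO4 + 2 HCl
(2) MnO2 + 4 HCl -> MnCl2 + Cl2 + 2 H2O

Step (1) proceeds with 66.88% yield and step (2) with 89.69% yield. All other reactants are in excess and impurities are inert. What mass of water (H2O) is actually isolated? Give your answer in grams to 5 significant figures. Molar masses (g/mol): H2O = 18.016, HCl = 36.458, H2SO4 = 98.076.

Pure H2SO4 = 357.77 × 0.7665 = 274.231 g.
n(H2SO4) = 274.231 / 98.076 = 2.79610 mol.
Step 1 (H2SO4:HCl = 1:2): theoretical n(HCl) = 5.59221 mol; at 66.88% yield, n(HCl) = 3.74007 mol.
Step 2 (HCl:H2O = 4:2): theoretical n(H2O) = 1.87003 mol, so theoretical mass = 1.87003 × 18.016 = 33.6905 g.
At 89.69% yield, actual mass of H2O = 33.6905 × 0.8969 = 30.2170 g.

30.217 g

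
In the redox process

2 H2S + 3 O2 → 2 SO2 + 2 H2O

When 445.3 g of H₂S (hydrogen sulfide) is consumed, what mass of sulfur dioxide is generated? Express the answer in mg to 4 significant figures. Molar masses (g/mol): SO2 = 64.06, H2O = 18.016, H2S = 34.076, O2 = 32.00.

n(H2S) = 445.30 g / 34.076 g/mol = 13.068 mol.
From the equation the H2S:SO2 mole ratio is 2:2, so n(SO2) = 13.068 × 2/2 = 13.068 mol.
Mass of SO2 = 13.068 mol × 64.06 g/mol = 837.13 g.
Converting to mg: 837.13 g = 837100 mg.

837100 mg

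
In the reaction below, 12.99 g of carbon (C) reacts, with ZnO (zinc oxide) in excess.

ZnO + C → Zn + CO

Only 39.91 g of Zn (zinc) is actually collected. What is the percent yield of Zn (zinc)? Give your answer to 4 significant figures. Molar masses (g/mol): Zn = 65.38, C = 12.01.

56.44 %

n(C) = 12.990 g / 12.01 g/mol = 1.0816 mol.
From the equation the C:Zn mole ratio is 1:1, so n(Zn) = 1.0816 × 1/1 = 1.0816 mol.
Mass of Zn = 1.0816 mol × 65.38 g/mol = 70.715 g.
This is the theoretical yield. Percent yield = 39.91 g / 70.715 g × 100% = 56.438%.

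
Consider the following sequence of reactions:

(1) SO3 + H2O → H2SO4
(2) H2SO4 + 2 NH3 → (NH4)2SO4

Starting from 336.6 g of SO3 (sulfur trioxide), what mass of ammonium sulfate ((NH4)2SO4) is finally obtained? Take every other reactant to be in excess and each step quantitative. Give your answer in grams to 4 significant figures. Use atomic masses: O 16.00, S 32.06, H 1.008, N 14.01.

M(SO3) = 32.06 + 3(16.00) = 80.06 g/mol.
M((NH4)2SO4) = 2(14.01) + 8(1.008) + 32.06 + 4(16.00) = 132.144 g/mol.
n(SO3) = 336.60 / 80.06 = 4.2043 mol.
Step 1 gives a 1:1 ratio of SO3 to H2SO4, so n(H2SO4) = 4.2043 mol.
In step 2 the H2SO4:(NH4)2SO4 ratio is 1:1, so n((NH4)2SO4) = 4.2043 mol.
Mass of (NH4)2SO4 = 4.2043 × 132.144 = 555.58 g.

555.6 g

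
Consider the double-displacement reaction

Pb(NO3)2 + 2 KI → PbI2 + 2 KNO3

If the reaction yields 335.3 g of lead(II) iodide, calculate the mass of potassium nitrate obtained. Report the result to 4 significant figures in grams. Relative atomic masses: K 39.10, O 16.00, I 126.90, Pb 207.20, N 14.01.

147.1 g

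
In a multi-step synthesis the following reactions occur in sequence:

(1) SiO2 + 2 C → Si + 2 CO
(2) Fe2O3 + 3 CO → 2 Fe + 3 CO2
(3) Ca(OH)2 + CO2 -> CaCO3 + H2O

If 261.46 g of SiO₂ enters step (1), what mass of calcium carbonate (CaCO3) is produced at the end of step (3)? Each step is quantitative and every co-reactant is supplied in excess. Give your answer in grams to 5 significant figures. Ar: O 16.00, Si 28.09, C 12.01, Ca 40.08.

871.01 g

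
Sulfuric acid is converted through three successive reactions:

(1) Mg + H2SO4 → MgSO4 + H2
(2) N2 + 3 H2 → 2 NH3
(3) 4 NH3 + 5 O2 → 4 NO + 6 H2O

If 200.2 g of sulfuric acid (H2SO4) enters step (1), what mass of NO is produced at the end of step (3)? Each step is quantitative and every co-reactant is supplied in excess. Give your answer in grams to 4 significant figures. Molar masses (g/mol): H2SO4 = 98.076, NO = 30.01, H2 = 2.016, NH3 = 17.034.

40.84 g

n(H2SO4) = 200.2 / 98.076 = 2.0413 mol.
Reaction (1): H2SO4→H2 ratio 1:1 ⇒ n(H2) = 2.0413 mol.
Reaction (2): H2→NH3 ratio 3:2 ⇒ n(NH3) = 1.3608 mol.
Reaction (3): NH3→NO ratio 4:4 ⇒ n(NO) = 1.3608 mol.
Mass of NO = 1.3608 × 30.01 = 40.839 g.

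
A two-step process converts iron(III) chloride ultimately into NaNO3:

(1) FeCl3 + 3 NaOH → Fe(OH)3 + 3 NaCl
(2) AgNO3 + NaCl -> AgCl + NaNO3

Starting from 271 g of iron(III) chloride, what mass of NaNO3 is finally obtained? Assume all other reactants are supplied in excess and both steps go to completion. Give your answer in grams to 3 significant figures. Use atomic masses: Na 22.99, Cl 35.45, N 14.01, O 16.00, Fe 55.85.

426 g

M(FeCl3) = 55.85 + 3(35.45) = 162.20 g/mol.
M(NaNO3) = 22.99 + 14.01 + 3(16.00) = 85.00 g/mol.
n(FeCl3) = 271.0 / 162.20 = 1.671 mol.
Step 1 gives a 1:3 ratio of FeCl3 to NaCl, so n(NaCl) = 5.012 mol.
In step 2 the NaCl:NaNO3 ratio is 1:1, so n(NaNO3) = 5.012 mol.
Mass of NaNO3 = 5.012 × 85.00 = 426.0 g.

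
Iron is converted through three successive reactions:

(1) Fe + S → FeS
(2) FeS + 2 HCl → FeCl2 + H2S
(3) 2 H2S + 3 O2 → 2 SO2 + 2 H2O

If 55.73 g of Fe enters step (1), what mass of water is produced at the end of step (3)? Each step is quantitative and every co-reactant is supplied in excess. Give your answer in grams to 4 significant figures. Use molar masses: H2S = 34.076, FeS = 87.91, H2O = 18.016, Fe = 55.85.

n(Fe) = 55.73 / 55.85 = 0.99785 mol.
Reaction (1): Fe→FeS ratio 1:1 ⇒ n(FeS) = 0.99785 mol.
Reaction (2): FeS→H2S ratio 1:1 ⇒ n(H2S) = 0.99785 mol.
Reaction (3): H2S→H2O ratio 2:2 ⇒ n(H2O) = 0.99785 mol.
Mass of H2O = 0.99785 × 18.016 = 17.977 g.

17.98 g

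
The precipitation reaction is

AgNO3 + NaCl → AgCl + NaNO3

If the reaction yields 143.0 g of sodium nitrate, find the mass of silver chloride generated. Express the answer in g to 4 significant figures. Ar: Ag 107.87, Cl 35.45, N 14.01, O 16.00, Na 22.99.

M(NaNO3) = 22.99 + 14.01 + 3(16.00) = 85.00 g/mol.
M(AgCl) = 107.87 + 35.45 = 143.32 g/mol.
n(NaNO3) = 143.00 g / 85.00 g/mol = 1.6824 mol.
From the equation the NaNO3:AgCl mole ratio is 1:1, so n(AgCl) = 1.6824 × 1/1 = 1.6824 mol.
Mass of AgCl = 1.6824 mol × 143.32 g/mol = 241.11 g.

241.1 g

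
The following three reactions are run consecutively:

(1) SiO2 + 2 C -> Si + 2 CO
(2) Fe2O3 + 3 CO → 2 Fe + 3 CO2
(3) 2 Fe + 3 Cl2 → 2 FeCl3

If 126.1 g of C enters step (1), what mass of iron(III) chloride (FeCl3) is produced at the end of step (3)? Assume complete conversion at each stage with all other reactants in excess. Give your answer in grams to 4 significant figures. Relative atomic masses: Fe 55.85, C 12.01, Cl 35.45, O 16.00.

1135 g

M(C) = 12.01 g/mol.
M(FeCl3) = 55.85 + 3(35.45) = 162.20 g/mol.
n(C) = 126.1 / 12.01 = 10.500 mol.
Reaction (1): C→CO ratio 2:2 ⇒ n(CO) = 10.500 mol.
Reaction (2): CO→Fe ratio 3:2 ⇒ n(Fe) = 6.9997 mol.
Reaction (3): Fe→FeCl3 ratio 2:2 ⇒ n(FeCl3) = 6.9997 mol.
Mass of FeCl3 = 6.9997 × 162.20 = 1135.4 g.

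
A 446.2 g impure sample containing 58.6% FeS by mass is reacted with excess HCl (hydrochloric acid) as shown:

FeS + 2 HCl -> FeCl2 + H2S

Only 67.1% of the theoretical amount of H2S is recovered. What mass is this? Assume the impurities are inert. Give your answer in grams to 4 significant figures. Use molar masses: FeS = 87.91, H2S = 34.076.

Pure FeS available = 446.2 g × 0.586 = 261.47 g.
n(FeS) = 261.47 g / 87.91 g/mol = 2.9743 mol.
From the equation the FeS:H2S mole ratio is 1:1, so n(H2S) = 2.9743 × 1/1 = 2.9743 mol.
Mass of H2S = 2.9743 mol × 34.076 g/mol = 101.35 g.
Actual mass collected = 101.35 g × 0.671 = 68.008 g.

68.01 g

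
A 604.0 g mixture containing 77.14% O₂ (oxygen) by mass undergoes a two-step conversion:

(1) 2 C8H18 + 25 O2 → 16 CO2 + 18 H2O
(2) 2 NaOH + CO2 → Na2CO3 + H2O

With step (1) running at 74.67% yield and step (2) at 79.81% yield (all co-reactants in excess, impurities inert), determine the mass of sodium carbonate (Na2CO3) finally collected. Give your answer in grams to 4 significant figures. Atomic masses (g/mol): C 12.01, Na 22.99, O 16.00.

Pure O2 = 604.0 × 0.7714 = 465.93 g.
M(O2) = 2(16.00) = 32.00 g/mol.
M(Na2CO3) = 2(22.99) + 12.01 + 3(16.00) = 105.99 g/mol.
n(O2) = 465.93 / 32.00 = 14.560 mol.
Step 1 (O2:CO2 = 25:16): theoretical n(CO2) = 9.3185 mol; at 74.67% yield, n(CO2) = 6.9581 mol.
Step 2 (CO2:Na2CO3 = 1:1): theoretical n(Na2CO3) = 6.9581 mol, so theoretical mass = 6.9581 × 105.99 = 737.49 g.
At 79.81% yield, actual mass of Na2CO3 = 737.49 × 0.7981 = 588.59 g.

588.6 g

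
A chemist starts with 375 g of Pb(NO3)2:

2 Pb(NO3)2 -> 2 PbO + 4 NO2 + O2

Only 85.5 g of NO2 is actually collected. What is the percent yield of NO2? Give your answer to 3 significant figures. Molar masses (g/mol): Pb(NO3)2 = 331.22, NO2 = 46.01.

82.1 %

n(Pb(NO3)2) = 375.0 g / 331.22 g/mol = 1.132 mol.
From the equation the Pb(NO3)2:NO2 mole ratio is 2:4, so n(NO2) = 1.132 × 4/2 = 2.264 mol.
Mass of NO2 = 2.264 mol × 46.01 g/mol = 104.2 g.
This is the theoretical yield. Percent yield = 85.5 g / 104.2 g × 100% = 82.07%.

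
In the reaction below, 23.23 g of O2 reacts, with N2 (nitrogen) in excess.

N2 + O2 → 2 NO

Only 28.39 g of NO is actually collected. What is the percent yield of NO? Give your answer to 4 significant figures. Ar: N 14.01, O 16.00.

M(O2) = 2(16.00) = 32.00 g/mol.
M(NO) = 14.01 + 16.00 = 30.01 g/mol.
n(O2) = 23.230 g / 32.00 g/mol = 0.72594 mol.
From the equation the O2:NO mole ratio is 1:2, so n(NO) = 0.72594 × 2/1 = 1.4519 mol.
Mass of NO = 1.4519 mol × 30.01 g/mol = 43.571 g.
This is the theoretical yield. Percent yield = 28.39 g / 43.571 g × 100% = 65.158%.

65.16 %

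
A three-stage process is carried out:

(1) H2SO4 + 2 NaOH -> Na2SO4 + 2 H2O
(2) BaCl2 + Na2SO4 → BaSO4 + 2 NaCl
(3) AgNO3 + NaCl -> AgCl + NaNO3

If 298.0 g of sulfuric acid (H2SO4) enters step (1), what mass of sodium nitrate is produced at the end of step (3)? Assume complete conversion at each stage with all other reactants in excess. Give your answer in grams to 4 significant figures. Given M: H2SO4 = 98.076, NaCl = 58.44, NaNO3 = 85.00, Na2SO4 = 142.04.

n(H2SO4) = 298.0 / 98.076 = 3.0385 mol.
Reaction (1): H2SO4→Na2SO4 ratio 1:1 ⇒ n(Na2SO4) = 3.0385 mol.
Reaction (2): Na2SO4→NaCl ratio 1:2 ⇒ n(NaCl) = 6.0769 mol.
Reaction (3): NaCl→NaNO3 ratio 1:1 ⇒ n(NaNO3) = 6.0769 mol.
Mass of NaNO3 = 6.0769 × 85.00 = 516.54 g.

516.5 g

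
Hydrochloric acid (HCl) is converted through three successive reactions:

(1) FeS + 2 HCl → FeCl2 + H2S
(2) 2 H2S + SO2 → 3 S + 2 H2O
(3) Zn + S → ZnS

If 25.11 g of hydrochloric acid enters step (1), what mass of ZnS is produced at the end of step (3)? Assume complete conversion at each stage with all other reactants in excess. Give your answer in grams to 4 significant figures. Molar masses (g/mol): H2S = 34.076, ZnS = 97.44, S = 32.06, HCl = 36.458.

50.33 g

n(HCl) = 25.11 / 36.458 = 0.68874 mol.
Reaction (1): HCl→H2S ratio 2:1 ⇒ n(H2S) = 0.34437 mol.
Reaction (2): H2S→S ratio 2:3 ⇒ n(S) = 0.51655 mol.
Reaction (3): S→ZnS ratio 1:1 ⇒ n(ZnS) = 0.51655 mol.
Mass of ZnS = 0.51655 × 97.44 = 50.333 g.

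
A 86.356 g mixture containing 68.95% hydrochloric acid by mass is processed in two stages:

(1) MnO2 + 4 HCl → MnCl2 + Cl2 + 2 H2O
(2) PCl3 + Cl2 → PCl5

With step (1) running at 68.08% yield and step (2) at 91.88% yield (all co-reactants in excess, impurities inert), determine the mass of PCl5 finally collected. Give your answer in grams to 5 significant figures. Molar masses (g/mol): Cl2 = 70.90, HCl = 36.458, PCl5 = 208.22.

Pure HCl = 86.356 × 0.6895 = 59.5425 g.
n(HCl) = 59.5425 / 36.458 = 1.63318 mol.
Step 1 (HCl:Cl2 = 4:1): theoretical n(Cl2) = 0.408295 mol; at 68.08% yield, n(Cl2) = 0.277967 mol.
Step 2 (Cl2:PCl5 = 1:1): theoretical n(PCl5) = 0.277967 mol, so theoretical mass = 0.277967 × 208.22 = 57.8783 g.
At 91.88% yield, actual mass of PCl5 = 57.8783 × 0.9188 = 53.1786 g.

53.179 g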